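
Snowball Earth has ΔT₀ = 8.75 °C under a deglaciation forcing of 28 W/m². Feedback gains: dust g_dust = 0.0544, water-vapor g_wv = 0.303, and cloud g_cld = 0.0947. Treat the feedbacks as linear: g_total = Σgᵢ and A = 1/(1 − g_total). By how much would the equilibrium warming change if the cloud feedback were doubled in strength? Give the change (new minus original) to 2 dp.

3.34 °C

Original: g = 0.4521, ΔT = 8.75/(1−0.4521) = 15.9701 °C.
With doubled cloud: g' = 0.5468, ΔT' = 8.75/(1−0.5468) = 19.3071 °C.
Change = 19.3071 − 15.9701 = 3.34 °C.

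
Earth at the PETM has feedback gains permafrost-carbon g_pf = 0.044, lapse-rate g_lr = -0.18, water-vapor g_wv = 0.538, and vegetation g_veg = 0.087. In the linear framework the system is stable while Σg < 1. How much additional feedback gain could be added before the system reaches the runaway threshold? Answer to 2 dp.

Current total gain = 0.044 − 0.18 + 0.538 + 0.087 = 0.489.
Margin to runaway = 1 − 0.489 = 0.51.

0.51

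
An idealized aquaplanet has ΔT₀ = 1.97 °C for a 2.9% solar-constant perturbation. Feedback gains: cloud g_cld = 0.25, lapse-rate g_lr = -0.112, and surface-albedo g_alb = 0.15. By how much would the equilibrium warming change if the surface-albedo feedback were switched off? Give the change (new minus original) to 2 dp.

-0.48 °C

Original: g = 0.288, ΔT = 1.97/(1−0.288) = 2.7669 °C.
Without surface-albedo: g' = 0.138, ΔT' = 1.97/(1−0.138) = 2.2854 °C.
Change = 2.2854 − 2.7669 = -0.48 °C.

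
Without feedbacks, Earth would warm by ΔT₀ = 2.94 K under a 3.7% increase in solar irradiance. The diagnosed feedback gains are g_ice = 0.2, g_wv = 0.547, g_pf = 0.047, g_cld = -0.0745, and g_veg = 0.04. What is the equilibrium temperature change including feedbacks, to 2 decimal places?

12.22 K

Total gain g = 0.2 + 0.547 + 0.047 − 0.0745 + 0.04 = 0.7595.
Amplification A = 1/(1 − 0.7595) = 4.158.
ΔT = 2.94 × 4.158 = 12.22 K.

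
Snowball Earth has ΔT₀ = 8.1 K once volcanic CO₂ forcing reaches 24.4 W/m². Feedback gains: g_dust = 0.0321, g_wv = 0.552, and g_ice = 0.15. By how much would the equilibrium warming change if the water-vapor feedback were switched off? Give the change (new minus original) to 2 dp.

Original: g = 0.7341, ΔT = 8.1/(1−0.7341) = 30.4626 K.
Without water-vapor: g' = 0.1821, ΔT' = 8.1/(1−0.1821) = 9.9034 K.
Change = 9.9034 − 30.4626 = -20.56 K.

-20.56 K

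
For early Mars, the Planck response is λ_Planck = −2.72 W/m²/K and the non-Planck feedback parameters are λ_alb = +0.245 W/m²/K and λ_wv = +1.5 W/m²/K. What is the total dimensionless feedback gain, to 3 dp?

0.642

Convert to gains: g_alb = 0.245/2.72 = 0.09007; g_wv = 1.5/2.72 = 0.5515.
Total gain g = 0.64157.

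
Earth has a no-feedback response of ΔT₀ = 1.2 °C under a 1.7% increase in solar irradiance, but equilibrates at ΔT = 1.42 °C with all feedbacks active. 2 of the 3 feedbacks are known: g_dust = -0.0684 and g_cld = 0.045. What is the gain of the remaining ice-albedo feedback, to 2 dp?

0.18

Amplification A = ΔT/ΔT₀ = 1.42/1.2 = 1.183.
Total gain g = 1 − 1/A = 1 − 1/1.183 = 0.1547.
Known gains sum to -0.0684 + 0.045 = -0.0234.
g_ice = 0.1547 + 0.0234 = 0.18.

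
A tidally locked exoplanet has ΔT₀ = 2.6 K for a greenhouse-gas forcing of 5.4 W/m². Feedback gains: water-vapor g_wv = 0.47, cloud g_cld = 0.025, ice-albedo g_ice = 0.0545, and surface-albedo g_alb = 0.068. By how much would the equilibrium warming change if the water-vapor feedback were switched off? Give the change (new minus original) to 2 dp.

Original: g = 0.6175, ΔT = 2.6/(1−0.6175) = 6.7974 K.
Without water-vapor: g' = 0.1475, ΔT' = 2.6/(1−0.1475) = 3.0499 K.
Change = 3.0499 − 6.7974 = -3.75 K.

-3.75 K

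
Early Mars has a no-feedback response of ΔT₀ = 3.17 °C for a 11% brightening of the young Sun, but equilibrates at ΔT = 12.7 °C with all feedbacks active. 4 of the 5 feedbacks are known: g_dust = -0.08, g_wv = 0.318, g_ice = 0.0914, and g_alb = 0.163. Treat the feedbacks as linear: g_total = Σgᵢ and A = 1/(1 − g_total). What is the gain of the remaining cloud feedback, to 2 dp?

Amplification A = ΔT/ΔT₀ = 12.7/3.17 = 4.006.
Total gain g = 1 − 1/A = 1 − 1/4.006 = 0.7504.
Known gains sum to -0.08 + 0.318 + 0.0914 + 0.163 = 0.4924.
g_cld = 0.7504 − 0.4924 = 0.26.

0.26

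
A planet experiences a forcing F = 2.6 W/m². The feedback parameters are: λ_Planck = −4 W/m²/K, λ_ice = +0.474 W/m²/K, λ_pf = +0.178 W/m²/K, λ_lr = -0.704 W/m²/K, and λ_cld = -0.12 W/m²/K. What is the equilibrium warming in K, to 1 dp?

Net feedback parameter λ = (−4) + (+0.474) + (+0.178) + (-0.704) + (-0.12) = -4.172 W/m²/K.
ΔT = −F/λ = −2.6/(-4.172) = 0.6 K.

0.6 K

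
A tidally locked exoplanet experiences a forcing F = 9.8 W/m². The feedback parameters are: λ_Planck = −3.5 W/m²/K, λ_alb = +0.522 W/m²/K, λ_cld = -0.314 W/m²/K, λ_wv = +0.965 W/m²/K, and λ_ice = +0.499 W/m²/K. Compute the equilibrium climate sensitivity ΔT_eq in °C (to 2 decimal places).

5.36 °C

Net feedback parameter λ = (−3.5) + (+0.522) + (-0.314) + (+0.965) + (+0.499) = -1.828 W/m²/K.
ΔT = −F/λ = −9.8/(-1.828) = 5.36 °C.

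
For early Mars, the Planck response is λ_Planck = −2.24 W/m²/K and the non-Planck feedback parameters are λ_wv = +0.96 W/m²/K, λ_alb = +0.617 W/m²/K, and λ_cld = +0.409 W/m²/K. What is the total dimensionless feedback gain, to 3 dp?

Convert to gains: g_wv = 0.96/2.24 = 0.4286; g_alb = 0.617/2.24 = 0.2754; g_cld = 0.409/2.24 = 0.1826.
Total gain g = 0.8866.

0.887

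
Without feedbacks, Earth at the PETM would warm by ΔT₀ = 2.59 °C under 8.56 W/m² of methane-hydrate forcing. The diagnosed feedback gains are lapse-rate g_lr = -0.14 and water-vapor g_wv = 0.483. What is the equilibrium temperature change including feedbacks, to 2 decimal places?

3.94 °C

Total gain g = -0.14 + 0.483 = 0.343.
Amplification A = 1/(1 − 0.343) = 1.522.
ΔT = 2.59 × 1.522 = 3.94 °C.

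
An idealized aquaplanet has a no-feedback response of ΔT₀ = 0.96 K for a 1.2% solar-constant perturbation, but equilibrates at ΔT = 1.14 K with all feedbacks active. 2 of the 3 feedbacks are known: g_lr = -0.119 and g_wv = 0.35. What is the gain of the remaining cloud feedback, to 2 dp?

Amplification A = ΔT/ΔT₀ = 1.14/0.96 = 1.188.
Total gain g = 1 − 1/A = 1 − 1/1.188 = 0.1582.
Known gains sum to -0.119 + 0.35 = 0.231.
g_cld = 0.1582 − 0.231 = -0.07.

-0.07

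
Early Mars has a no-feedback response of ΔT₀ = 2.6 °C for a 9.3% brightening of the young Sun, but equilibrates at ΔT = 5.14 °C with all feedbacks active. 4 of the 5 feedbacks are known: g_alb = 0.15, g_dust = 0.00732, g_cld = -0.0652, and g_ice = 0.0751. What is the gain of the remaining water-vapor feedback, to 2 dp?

0.33

Amplification A = ΔT/ΔT₀ = 5.14/2.6 = 1.977.
Total gain g = 1 − 1/A = 1 − 1/1.977 = 0.4942.
Known gains sum to 0.15 + 0.00732 − 0.0652 + 0.0751 = 0.16722.
g_wv = 0.4942 − 0.16722 = 0.33.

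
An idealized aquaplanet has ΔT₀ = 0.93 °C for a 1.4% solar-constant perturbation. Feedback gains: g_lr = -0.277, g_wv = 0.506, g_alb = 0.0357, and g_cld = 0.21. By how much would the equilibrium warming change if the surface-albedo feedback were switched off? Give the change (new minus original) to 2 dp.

-0.11 °C

Original: g = 0.4747, ΔT = 0.93/(1−0.4747) = 1.7704 °C.
Without surface-albedo: g' = 0.439, ΔT' = 0.93/(1−0.439) = 1.6578 °C.
Change = 1.6578 − 1.7704 = -0.11 °C.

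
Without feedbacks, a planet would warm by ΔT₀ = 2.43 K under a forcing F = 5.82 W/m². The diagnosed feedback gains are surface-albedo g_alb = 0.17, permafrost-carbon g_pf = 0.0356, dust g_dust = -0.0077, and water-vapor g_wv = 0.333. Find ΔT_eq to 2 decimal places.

Total gain g = 0.17 + 0.0356 − 0.0077 + 0.333 = 0.5309.
Amplification A = 1/(1 − 0.5309) = 2.132.
ΔT = 2.43 × 2.132 = 5.18 K.

5.18 K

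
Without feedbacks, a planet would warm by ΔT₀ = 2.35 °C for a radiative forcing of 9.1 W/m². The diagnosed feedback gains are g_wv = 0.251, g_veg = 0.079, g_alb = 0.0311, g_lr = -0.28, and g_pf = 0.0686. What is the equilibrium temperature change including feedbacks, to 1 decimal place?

Total gain g = 0.251 + 0.079 + 0.0311 − 0.28 + 0.0686 = 0.1497.
Amplification A = 1/(1 − 0.1497) = 1.176.
ΔT = 2.35 × 1.176 = 2.8 °C.

2.8 °C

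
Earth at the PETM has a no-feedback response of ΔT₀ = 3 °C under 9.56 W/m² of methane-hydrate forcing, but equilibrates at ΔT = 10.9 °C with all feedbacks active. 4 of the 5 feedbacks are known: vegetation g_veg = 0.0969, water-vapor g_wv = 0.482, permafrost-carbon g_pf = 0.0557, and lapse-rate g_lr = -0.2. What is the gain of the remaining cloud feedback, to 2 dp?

0.29

Amplification A = ΔT/ΔT₀ = 10.9/3 = 3.633.
Total gain g = 1 − 1/A = 1 − 1/3.633 = 0.7247.
Known gains sum to 0.0969 + 0.482 + 0.0557 − 0.2 = 0.4346.
g_cld = 0.7247 − 0.4346 = 0.29.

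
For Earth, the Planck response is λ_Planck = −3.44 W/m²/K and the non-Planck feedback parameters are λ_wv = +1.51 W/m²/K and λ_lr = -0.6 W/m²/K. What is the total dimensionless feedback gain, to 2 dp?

0.26

Convert to gains: g_wv = 1.51/3.44 = 0.439; g_lr = -0.6/3.44 = -0.1744.
Total gain g = 0.2646.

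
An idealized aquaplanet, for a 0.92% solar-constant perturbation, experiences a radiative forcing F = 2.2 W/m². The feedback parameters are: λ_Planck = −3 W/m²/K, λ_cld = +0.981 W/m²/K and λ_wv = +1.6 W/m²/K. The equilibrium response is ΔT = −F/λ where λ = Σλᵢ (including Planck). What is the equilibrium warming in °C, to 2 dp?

Net feedback parameter λ = (−3) + (+0.981) + (+1.6) = -0.419 W/m²/K.
ΔT = −F/λ = −2.2/(-0.419) = 5.25 °C.

5.25 °C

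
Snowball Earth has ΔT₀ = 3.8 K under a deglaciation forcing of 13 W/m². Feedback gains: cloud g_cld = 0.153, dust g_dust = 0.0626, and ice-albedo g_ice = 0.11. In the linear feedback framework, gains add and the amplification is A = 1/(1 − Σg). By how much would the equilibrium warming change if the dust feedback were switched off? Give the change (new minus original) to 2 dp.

-0.48 K

Original: g = 0.3256, ΔT = 3.8/(1−0.3256) = 5.6346 K.
Without dust: g' = 0.263, ΔT' = 3.8/(1−0.263) = 5.1560 K.
Change = 5.1560 − 5.6346 = -0.48 K.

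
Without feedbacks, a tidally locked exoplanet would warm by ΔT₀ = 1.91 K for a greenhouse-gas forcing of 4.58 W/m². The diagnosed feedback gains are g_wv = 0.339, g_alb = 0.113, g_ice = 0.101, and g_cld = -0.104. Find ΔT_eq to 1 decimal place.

Total gain g = 0.339 + 0.113 + 0.101 − 0.104 = 0.449.
Amplification A = 1/(1 − 0.449) = 1.815.
ΔT = 1.91 × 1.815 = 3.5 K.

3.5 K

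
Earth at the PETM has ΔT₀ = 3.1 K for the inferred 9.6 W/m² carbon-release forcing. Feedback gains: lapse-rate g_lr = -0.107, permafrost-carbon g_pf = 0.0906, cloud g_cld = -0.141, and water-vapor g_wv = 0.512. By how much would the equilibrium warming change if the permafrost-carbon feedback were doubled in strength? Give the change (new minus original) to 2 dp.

Original: g = 0.3546, ΔT = 3.1/(1−0.3546) = 4.8032 K.
With doubled permafrost-carbon: g' = 0.4452, ΔT' = 3.1/(1−0.4452) = 5.5876 K.
Change = 5.5876 − 4.8032 = 0.78 K.

0.78 K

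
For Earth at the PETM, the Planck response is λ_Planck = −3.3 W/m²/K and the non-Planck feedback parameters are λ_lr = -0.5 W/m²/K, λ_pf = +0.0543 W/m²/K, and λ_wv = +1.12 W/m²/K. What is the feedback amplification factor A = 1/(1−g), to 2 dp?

1.26

Convert to gains: g_lr = -0.5/3.3 = -0.1515; g_pf = 0.0543/3.3 = 0.01645; g_wv = 1.12/3.3 = 0.3394.
Total gain g = 0.20435.
A = 1/(1 − 0.20435) = 1.26.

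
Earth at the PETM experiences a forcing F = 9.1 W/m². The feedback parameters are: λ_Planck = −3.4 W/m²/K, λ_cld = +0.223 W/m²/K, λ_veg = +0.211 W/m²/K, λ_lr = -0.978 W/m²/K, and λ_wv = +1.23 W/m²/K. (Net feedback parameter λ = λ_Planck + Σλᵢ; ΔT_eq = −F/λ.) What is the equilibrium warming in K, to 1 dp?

Net feedback parameter λ = (−3.4) + (+0.223) + (+0.211) + (-0.978) + (+1.23) = -2.714 W/m²/K.
ΔT = −F/λ = −9.1/(-2.714) = 3.4 K.

3.4 K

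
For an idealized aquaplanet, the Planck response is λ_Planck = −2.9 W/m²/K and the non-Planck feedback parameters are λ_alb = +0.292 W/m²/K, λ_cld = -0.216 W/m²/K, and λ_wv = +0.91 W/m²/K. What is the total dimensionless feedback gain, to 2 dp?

Convert to gains: g_alb = 0.292/2.9 = 0.1007; g_cld = -0.216/2.9 = -0.07448; g_wv = 0.91/2.9 = 0.3138.
Total gain g = 0.34002.

0.34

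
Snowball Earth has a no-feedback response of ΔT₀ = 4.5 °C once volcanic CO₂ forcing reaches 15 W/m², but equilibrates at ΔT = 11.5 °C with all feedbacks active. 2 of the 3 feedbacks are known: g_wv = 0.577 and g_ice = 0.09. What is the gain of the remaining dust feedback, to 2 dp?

Amplification A = ΔT/ΔT₀ = 11.5/4.5 = 2.556.
Total gain g = 1 − 1/A = 1 − 1/2.556 = 0.6088.
Known gains sum to 0.577 + 0.09 = 0.667.
g_dust = 0.6088 − 0.667 = -0.06.

-0.06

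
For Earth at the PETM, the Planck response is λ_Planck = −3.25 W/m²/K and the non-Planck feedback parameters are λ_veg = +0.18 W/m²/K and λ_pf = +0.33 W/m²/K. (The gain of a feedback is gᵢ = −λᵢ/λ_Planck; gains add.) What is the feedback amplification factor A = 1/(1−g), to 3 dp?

Convert to gains: g_veg = 0.18/3.25 = 0.05538; g_pf = 0.33/3.25 = 0.1015.
Total gain g = 0.15688.
A = 1/(1 − 0.15688) = 1.186.

1.186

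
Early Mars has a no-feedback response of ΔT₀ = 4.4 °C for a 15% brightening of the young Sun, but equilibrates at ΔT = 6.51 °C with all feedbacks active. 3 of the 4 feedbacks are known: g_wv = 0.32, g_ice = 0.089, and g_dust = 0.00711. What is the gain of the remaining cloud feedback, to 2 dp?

-0.09

Amplification A = ΔT/ΔT₀ = 6.51/4.4 = 1.48.
Total gain g = 1 − 1/A = 1 − 1/1.48 = 0.3243.
Known gains sum to 0.32 + 0.089 + 0.00711 = 0.41611.
g_cld = 0.3243 − 0.41611 = -0.09.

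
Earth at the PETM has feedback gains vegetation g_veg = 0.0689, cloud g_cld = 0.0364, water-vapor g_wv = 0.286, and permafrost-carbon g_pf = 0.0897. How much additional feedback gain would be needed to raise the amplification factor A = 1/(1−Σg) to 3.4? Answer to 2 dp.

Current total gain = 0.481.
Target gain for A = 3.4: g* = 1 − 1/3.4 = 0.7059.
Additional gain needed = 0.7059 − 0.481 = 0.22.

0.22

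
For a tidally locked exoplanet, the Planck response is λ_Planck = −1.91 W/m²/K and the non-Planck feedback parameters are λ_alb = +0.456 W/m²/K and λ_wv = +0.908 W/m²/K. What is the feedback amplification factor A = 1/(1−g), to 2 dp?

Convert to gains: g_alb = 0.456/1.91 = 0.2387; g_wv = 0.908/1.91 = 0.4754.
Total gain g = 0.7141.
A = 1/(1 − 0.7141) = 3.50.

3.50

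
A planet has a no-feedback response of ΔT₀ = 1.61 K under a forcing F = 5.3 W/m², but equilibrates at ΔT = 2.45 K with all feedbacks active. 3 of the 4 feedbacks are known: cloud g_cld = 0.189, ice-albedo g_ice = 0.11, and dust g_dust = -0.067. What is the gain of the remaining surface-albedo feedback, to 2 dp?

Amplification A = ΔT/ΔT₀ = 2.45/1.61 = 1.522.
Total gain g = 1 − 1/A = 1 − 1/1.522 = 0.343.
Known gains sum to 0.189 + 0.11 − 0.067 = 0.232.
g_alb = 0.343 − 0.232 = 0.11.

0.11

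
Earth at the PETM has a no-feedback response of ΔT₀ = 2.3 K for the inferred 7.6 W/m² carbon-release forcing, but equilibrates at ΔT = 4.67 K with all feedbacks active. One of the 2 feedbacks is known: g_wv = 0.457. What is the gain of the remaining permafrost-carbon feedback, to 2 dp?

Amplification A = ΔT/ΔT₀ = 4.67/2.3 = 2.03.
Total gain g = 1 − 1/A = 1 − 1/2.03 = 0.5074.
The known gain is 0.457.
g_pf = 0.5074 − 0.457 = 0.05.

0.05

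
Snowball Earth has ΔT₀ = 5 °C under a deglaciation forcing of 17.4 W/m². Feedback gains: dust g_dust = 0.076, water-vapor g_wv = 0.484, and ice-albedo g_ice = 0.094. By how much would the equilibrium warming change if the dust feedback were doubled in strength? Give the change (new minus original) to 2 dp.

4.07 °C

Original: g = 0.654, ΔT = 5/(1−0.654) = 14.4509 °C.
With doubled dust: g' = 0.73, ΔT' = 5/(1−0.73) = 18.5185 °C.
Change = 18.5185 − 14.4509 = 4.07 °C.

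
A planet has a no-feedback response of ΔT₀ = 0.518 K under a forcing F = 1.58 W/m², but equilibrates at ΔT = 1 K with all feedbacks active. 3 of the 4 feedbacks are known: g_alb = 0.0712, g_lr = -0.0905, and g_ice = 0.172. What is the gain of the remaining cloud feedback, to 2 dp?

0.33

Amplification A = ΔT/ΔT₀ = 1/0.518 = 1.931.
Total gain g = 1 − 1/A = 1 − 1/1.931 = 0.4821.
Known gains sum to 0.0712 − 0.0905 + 0.172 = 0.1527.
g_cld = 0.4821 − 0.1527 = 0.33.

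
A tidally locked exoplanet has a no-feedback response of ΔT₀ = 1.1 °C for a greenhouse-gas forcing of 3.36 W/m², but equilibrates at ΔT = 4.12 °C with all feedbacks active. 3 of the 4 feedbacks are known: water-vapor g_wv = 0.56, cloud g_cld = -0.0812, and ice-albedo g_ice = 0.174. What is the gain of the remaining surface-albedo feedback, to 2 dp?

Amplification A = ΔT/ΔT₀ = 4.12/1.1 = 3.745.
Total gain g = 1 − 1/A = 1 − 1/3.745 = 0.733.
Known gains sum to 0.56 − 0.0812 + 0.174 = 0.6528.
g_alb = 0.733 − 0.6528 = 0.08.

0.08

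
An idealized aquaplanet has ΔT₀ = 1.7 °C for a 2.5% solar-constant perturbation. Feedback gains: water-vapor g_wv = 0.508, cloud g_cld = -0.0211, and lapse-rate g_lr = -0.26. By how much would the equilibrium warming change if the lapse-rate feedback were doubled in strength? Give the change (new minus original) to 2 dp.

-0.55 °C

Original: g = 0.2269, ΔT = 1.7/(1−0.2269) = 2.1989 °C.
With doubled lapse-rate: g' = -0.0331, ΔT' = 1.7/(1+0.0331) = 1.6455 °C.
Change = 1.6455 − 2.1989 = -0.55 °C.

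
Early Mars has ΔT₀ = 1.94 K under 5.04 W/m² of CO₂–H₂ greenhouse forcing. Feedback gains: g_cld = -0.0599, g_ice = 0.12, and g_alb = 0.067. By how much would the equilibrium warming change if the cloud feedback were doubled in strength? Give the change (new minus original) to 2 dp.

Original: g = 0.1271, ΔT = 1.94/(1−0.1271) = 2.2225 K.
With doubled cloud: g' = 0.0672, ΔT' = 1.94/(1−0.0672) = 2.0798 K.
Change = 2.0798 − 2.2225 = -0.14 K.

-0.14 K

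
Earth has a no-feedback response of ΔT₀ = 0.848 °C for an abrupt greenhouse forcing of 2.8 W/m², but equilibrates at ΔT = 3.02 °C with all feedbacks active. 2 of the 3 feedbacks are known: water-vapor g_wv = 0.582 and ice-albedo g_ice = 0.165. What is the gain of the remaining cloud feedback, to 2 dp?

Amplification A = ΔT/ΔT₀ = 3.02/0.848 = 3.561.
Total gain g = 1 − 1/A = 1 − 1/3.561 = 0.7192.
Known gains sum to 0.582 + 0.165 = 0.747.
g_cld = 0.7192 − 0.747 = -0.03.

-0.03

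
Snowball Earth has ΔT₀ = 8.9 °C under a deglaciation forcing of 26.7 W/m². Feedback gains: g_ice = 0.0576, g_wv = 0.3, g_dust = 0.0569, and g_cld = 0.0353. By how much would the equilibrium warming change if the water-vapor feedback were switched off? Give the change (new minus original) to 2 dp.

Original: g = 0.4498, ΔT = 8.9/(1−0.4498) = 16.1759 °C.
Without water-vapor: g' = 0.1498, ΔT' = 8.9/(1−0.1498) = 10.4681 °C.
Change = 10.4681 − 16.1759 = -5.71 °C.

-5.71 °C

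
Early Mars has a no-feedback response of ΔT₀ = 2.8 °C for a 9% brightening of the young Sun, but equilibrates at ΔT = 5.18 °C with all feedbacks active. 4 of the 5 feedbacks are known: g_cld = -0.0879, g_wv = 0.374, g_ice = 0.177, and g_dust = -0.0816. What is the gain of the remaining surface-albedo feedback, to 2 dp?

0.08

Amplification A = ΔT/ΔT₀ = 5.18/2.8 = 1.85.
Total gain g = 1 − 1/A = 1 − 1/1.85 = 0.4595.
Known gains sum to -0.0879 + 0.374 + 0.177 − 0.0816 = 0.3815.
g_alb = 0.4595 − 0.3815 = 0.08.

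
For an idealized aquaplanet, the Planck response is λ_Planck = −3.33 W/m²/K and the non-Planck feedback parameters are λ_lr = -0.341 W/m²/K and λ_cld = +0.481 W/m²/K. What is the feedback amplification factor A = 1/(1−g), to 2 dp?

1.04

Convert to gains: g_lr = -0.341/3.33 = -0.1024; g_cld = 0.481/3.33 = 0.1444.
Total gain g = 0.042.
A = 1/(1 − 0.042) = 1.04.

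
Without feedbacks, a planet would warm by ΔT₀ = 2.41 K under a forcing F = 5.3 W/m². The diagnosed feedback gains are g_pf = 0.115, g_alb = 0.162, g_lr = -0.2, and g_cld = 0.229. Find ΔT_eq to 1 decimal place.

Total gain g = 0.115 + 0.162 − 0.2 + 0.229 = 0.306.
Amplification A = 1/(1 − 0.306) = 1.441.
ΔT = 2.41 × 1.441 = 3.5 K.

3.5 K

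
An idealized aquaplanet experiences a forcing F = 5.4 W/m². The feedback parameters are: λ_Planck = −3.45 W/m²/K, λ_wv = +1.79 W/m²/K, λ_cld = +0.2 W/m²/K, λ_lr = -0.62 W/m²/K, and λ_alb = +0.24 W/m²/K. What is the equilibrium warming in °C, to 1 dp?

Net feedback parameter λ = (−3.45) + (+1.79) + (+0.2) + (-0.62) + (+0.24) = -1.84 W/m²/K.
ΔT = −F/λ = −5.4/(-1.84) = 2.9 °C.

2.9 °C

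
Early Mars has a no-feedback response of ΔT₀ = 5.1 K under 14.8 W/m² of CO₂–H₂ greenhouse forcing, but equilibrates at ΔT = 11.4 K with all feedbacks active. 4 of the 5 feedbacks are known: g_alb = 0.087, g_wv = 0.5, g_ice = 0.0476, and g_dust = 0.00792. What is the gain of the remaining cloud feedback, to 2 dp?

-0.09

Amplification A = ΔT/ΔT₀ = 11.4/5.1 = 2.235.
Total gain g = 1 − 1/A = 1 − 1/2.235 = 0.5526.
Known gains sum to 0.087 + 0.5 + 0.0476 + 0.00792 = 0.64252.
g_cld = 0.5526 − 0.64252 = -0.09.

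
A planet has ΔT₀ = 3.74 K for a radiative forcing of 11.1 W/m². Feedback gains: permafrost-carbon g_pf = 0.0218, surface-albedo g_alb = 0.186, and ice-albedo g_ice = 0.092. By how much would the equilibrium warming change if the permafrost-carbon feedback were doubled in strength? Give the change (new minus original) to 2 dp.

0.17 K

Original: g = 0.2998, ΔT = 3.74/(1−0.2998) = 5.3413 K.
With doubled permafrost-carbon: g' = 0.3216, ΔT' = 3.74/(1−0.3216) = 5.5130 K.
Change = 5.5130 − 5.3413 = 0.17 K.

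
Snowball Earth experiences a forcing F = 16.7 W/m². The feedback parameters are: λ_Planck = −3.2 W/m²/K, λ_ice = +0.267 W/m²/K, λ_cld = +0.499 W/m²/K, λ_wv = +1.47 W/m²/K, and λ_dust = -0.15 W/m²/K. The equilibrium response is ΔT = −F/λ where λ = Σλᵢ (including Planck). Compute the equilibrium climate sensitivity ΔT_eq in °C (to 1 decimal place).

Net feedback parameter λ = (−3.2) + (+0.267) + (+0.499) + (+1.47) + (-0.15) = -1.114 W/m²/K.
ΔT = −F/λ = −16.7/(-1.114) = 15.0 °C.

15.0 °C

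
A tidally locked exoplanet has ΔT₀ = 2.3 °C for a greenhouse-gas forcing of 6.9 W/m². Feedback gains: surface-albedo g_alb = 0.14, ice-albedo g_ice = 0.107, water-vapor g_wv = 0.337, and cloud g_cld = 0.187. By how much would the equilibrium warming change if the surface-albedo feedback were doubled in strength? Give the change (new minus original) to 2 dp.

Original: g = 0.771, ΔT = 2.3/(1−0.771) = 10.0437 °C.
With doubled surface-albedo: g' = 0.911, ΔT' = 2.3/(1−0.911) = 25.8427 °C.
Change = 25.8427 − 10.0437 = 15.80 °C.

15.80 °C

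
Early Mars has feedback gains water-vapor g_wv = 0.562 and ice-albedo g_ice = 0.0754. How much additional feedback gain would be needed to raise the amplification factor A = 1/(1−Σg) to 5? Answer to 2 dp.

0.16

Current total gain = 0.6374.
Target gain for A = 5: g* = 1 − 1/5 = 0.8.
Additional gain needed = 0.8 − 0.6374 = 0.16.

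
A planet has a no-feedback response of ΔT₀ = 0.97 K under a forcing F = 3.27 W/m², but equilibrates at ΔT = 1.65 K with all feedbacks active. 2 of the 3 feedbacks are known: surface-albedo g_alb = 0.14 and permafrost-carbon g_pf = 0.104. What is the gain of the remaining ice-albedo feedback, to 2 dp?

0.17

Amplification A = ΔT/ΔT₀ = 1.65/0.97 = 1.701.
Total gain g = 1 − 1/A = 1 − 1/1.701 = 0.4121.
Known gains sum to 0.14 + 0.104 = 0.244.
g_ice = 0.4121 − 0.244 = 0.17.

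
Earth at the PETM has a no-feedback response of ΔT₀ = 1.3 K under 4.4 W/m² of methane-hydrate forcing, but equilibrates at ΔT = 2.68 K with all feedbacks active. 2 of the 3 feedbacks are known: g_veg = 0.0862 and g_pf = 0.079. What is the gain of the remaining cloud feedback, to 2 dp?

0.35

Amplification A = ΔT/ΔT₀ = 2.68/1.3 = 2.062.
Total gain g = 1 − 1/A = 1 − 1/2.062 = 0.515.
Known gains sum to 0.0862 + 0.079 = 0.1652.
g_cld = 0.515 − 0.1652 = 0.35.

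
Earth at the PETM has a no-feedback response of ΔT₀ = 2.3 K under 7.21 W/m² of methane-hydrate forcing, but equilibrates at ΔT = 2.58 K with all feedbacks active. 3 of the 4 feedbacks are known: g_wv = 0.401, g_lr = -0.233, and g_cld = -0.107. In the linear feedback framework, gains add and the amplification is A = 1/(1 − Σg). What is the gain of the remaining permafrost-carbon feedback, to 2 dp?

Amplification A = ΔT/ΔT₀ = 2.58/2.3 = 1.122.
Total gain g = 1 − 1/A = 1 − 1/1.122 = 0.1087.
Known gains sum to 0.401 − 0.233 − 0.107 = 0.061.
g_pf = 0.1087 − 0.061 = 0.05.

0.05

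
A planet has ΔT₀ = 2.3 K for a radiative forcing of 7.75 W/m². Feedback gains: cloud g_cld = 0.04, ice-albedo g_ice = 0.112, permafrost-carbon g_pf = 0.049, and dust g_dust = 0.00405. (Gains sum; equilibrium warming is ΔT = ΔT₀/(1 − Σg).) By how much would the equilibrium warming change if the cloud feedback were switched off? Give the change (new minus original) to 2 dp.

-0.14 K

Original: g = 0.20505, ΔT = 2.3/(1−0.20505) = 2.8933 K.
Without cloud: g' = 0.16505, ΔT' = 2.3/(1−0.16505) = 2.7547 K.
Change = 2.7547 − 2.8933 = -0.14 K.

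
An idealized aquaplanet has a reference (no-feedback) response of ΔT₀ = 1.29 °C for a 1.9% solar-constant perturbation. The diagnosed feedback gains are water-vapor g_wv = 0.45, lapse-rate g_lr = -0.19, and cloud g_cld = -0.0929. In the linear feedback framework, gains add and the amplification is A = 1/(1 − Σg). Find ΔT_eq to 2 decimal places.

Total gain g = 0.45 − 0.19 − 0.0929 = 0.1671.
Amplification A = 1/(1 − 0.1671) = 1.201.
ΔT = 1.29 × 1.201 = 1.55 °C.

1.55 °C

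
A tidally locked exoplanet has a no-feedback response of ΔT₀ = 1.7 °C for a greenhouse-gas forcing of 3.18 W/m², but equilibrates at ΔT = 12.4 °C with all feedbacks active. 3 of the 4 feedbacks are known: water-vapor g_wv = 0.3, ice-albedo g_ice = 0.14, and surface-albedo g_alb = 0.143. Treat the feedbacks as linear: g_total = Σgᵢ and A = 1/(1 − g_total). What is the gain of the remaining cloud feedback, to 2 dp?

0.28

Amplification A = ΔT/ΔT₀ = 12.4/1.7 = 7.294.
Total gain g = 1 − 1/A = 1 − 1/7.294 = 0.8629.
Known gains sum to 0.3 + 0.14 + 0.143 = 0.583.
g_cld = 0.8629 − 0.583 = 0.28.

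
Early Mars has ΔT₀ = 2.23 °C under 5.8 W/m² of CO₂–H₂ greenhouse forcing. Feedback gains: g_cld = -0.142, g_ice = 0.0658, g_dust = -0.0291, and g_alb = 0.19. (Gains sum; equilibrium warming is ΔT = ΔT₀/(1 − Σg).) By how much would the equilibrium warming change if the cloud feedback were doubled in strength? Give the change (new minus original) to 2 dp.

Original: g = 0.0847, ΔT = 2.23/(1−0.0847) = 2.4364 °C.
With doubled cloud: g' = -0.0573, ΔT' = 2.23/(1+0.0573) = 2.1091 °C.
Change = 2.1091 − 2.4364 = -0.33 °C.

-0.33 °C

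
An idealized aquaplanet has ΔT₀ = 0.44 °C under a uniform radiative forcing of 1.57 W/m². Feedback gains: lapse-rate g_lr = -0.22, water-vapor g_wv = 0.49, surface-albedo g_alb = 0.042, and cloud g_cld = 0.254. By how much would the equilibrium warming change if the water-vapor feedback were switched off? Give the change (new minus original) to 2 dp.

-0.54 °C

Original: g = 0.566, ΔT = 0.44/(1−0.566) = 1.0138 °C.
Without water-vapor: g' = 0.076, ΔT' = 0.44/(1−0.076) = 0.4762 °C.
Change = 0.4762 − 1.0138 = -0.54 °C.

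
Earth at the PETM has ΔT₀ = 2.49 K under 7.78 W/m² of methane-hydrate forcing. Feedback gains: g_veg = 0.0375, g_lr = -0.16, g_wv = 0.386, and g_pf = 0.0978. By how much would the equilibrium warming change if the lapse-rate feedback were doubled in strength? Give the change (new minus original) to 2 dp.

Original: g = 0.3613, ΔT = 2.49/(1−0.3613) = 3.8985 K.
With doubled lapse-rate: g' = 0.2013, ΔT' = 2.49/(1−0.2013) = 3.1176 K.
Change = 3.1176 − 3.8985 = -0.78 K.

-0.78 K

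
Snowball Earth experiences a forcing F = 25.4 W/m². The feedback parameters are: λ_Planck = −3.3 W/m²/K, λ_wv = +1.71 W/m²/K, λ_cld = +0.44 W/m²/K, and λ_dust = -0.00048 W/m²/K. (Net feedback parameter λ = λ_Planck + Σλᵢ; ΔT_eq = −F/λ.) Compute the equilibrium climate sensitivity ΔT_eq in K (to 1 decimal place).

Net feedback parameter λ = (−3.3) + (+1.71) + (+0.44) + (-0.00048) = -1.15048 W/m²/K.
ΔT = −F/λ = −25.4/(-1.15048) = 22.1 K.

22.1 K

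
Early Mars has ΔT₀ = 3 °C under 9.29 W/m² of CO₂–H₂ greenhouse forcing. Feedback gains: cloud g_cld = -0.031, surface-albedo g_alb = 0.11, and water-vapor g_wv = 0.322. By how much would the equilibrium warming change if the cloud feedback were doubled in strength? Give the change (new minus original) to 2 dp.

Original: g = 0.401, ΔT = 3/(1−0.401) = 5.0083 °C.
With doubled cloud: g' = 0.37, ΔT' = 3/(1−0.37) = 4.7619 °C.
Change = 4.7619 − 5.0083 = -0.25 °C.

-0.25 °C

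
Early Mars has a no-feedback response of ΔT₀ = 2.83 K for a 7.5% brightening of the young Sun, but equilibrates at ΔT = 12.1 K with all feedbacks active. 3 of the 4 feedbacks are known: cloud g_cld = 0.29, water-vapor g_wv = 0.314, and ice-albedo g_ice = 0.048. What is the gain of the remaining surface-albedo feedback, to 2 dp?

Amplification A = ΔT/ΔT₀ = 12.1/2.83 = 4.276.
Total gain g = 1 − 1/A = 1 − 1/4.276 = 0.7661.
Known gains sum to 0.29 + 0.314 + 0.048 = 0.652.
g_alb = 0.7661 − 0.652 = 0.11.

0.11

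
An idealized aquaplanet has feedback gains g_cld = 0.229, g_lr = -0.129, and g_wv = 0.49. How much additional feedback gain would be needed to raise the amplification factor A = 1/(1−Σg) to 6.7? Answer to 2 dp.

0.26

Current total gain = 0.59.
Target gain for A = 6.7: g* = 1 − 1/6.7 = 0.8507.
Additional gain needed = 0.8507 − 0.59 = 0.26.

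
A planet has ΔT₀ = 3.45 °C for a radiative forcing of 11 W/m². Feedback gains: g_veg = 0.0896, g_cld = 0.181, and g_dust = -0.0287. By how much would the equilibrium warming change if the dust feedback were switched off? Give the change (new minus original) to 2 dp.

0.18 °C

Original: g = 0.2419, ΔT = 3.45/(1−0.2419) = 4.5509 °C.
Without dust: g' = 0.2706, ΔT' = 3.45/(1−0.2706) = 4.7299 °C.
Change = 4.7299 − 4.5509 = 0.18 °C.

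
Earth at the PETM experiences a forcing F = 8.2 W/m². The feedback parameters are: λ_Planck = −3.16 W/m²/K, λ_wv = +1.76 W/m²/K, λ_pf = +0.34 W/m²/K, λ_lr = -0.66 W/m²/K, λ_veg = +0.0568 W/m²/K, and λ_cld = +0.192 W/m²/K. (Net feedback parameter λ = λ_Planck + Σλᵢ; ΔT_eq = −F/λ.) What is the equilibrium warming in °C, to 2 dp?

5.57 °C

Net feedback parameter λ = (−3.16) + (+1.76) + (+0.34) + (-0.66) + (+0.0568) + (+0.192) = -1.4712 W/m²/K.
ΔT = −F/λ = −8.2/(-1.4712) = 5.57 °C.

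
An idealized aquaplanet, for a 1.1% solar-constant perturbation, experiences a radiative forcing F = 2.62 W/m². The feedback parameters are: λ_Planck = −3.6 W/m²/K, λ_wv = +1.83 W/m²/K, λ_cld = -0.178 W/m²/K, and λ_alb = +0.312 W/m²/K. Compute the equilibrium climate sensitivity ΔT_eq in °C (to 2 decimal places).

Net feedback parameter λ = (−3.6) + (+1.83) + (-0.178) + (+0.312) = -1.636 W/m²/K.
ΔT = −F/λ = −2.62/(-1.636) = 1.60 °C.

1.60 °C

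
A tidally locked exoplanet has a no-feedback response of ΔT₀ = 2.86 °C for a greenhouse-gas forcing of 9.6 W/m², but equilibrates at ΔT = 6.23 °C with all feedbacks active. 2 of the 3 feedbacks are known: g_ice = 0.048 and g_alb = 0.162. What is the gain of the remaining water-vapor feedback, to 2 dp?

0.33

Amplification A = ΔT/ΔT₀ = 6.23/2.86 = 2.178.
Total gain g = 1 − 1/A = 1 − 1/2.178 = 0.5409.
Known gains sum to 0.048 + 0.162 = 0.21.
g_wv = 0.5409 − 0.21 = 0.33.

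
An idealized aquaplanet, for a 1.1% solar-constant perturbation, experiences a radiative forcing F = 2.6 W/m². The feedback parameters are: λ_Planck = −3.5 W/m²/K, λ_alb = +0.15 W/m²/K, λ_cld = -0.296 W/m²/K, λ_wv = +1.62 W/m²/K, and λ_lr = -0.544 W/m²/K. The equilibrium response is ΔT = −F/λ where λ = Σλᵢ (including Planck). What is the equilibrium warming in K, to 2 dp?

1.01 K

Net feedback parameter λ = (−3.5) + (+0.15) + (-0.296) + (+1.62) + (-0.544) = -2.57 W/m²/K.
ΔT = −F/λ = −2.6/(-2.57) = 1.01 K.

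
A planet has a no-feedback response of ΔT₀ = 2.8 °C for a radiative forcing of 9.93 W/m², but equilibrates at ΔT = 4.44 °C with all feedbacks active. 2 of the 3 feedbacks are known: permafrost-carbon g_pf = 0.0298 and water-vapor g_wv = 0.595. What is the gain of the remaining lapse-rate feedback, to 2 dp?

-0.26

Amplification A = ΔT/ΔT₀ = 4.44/2.8 = 1.586.
Total gain g = 1 − 1/A = 1 − 1/1.586 = 0.3695.
Known gains sum to 0.0298 + 0.595 = 0.6248.
g_lr = 0.3695 − 0.6248 = -0.26.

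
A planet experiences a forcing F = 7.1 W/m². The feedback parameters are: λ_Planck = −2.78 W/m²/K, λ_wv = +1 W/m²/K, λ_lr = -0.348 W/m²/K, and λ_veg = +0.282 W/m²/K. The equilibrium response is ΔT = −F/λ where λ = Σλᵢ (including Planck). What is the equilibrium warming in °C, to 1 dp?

3.8 °C

Net feedback parameter λ = (−2.78) + (+1) + (-0.348) + (+0.282) = -1.846 W/m²/K.
ΔT = −F/λ = −7.1/(-1.846) = 3.8 °C.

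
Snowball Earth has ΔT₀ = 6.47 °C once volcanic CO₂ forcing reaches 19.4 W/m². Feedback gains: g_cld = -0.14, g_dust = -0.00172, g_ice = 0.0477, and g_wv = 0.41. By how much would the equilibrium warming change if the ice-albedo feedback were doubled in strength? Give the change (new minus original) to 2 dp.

0.71 °C

Original: g = 0.31598, ΔT = 6.47/(1−0.31598) = 9.4588 °C.
With doubled ice-albedo: g' = 0.36368, ΔT' = 6.47/(1−0.36368) = 10.1678 °C.
Change = 10.1678 − 9.4588 = 0.71 °C.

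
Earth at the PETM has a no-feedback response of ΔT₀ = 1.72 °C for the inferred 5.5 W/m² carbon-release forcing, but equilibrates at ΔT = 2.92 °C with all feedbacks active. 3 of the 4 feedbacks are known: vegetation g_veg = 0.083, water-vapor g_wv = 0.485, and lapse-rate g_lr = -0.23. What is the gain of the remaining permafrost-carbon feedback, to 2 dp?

Amplification A = ΔT/ΔT₀ = 2.92/1.72 = 1.698.
Total gain g = 1 − 1/A = 1 − 1/1.698 = 0.4111.
Known gains sum to 0.083 + 0.485 − 0.23 = 0.338.
g_pf = 0.4111 − 0.338 = 0.07.

0.07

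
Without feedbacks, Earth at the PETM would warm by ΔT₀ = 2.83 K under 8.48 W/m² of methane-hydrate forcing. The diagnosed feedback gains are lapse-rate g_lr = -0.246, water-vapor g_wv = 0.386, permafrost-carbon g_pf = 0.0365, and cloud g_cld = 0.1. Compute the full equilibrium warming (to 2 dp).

3.91 K

Total gain g = -0.246 + 0.386 + 0.0365 + 0.1 = 0.2765.
Amplification A = 1/(1 − 0.2765) = 1.382.
ΔT = 2.83 × 1.382 = 3.91 K.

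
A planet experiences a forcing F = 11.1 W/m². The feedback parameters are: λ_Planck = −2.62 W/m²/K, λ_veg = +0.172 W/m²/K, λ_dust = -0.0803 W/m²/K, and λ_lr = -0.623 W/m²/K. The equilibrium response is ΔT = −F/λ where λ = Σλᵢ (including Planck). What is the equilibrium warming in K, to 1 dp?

3.5 K

Net feedback parameter λ = (−2.62) + (+0.172) + (-0.0803) + (-0.623) = -3.1513 W/m²/K.
ΔT = −F/λ = −11.1/(-3.1513) = 3.5 K.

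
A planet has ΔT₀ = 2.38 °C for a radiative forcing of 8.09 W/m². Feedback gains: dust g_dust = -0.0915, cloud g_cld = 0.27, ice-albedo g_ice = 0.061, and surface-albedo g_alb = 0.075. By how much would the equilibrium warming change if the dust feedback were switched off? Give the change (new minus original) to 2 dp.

0.53 °C

Original: g = 0.3145, ΔT = 2.38/(1−0.3145) = 3.4719 °C.
Without dust: g' = 0.406, ΔT' = 2.38/(1−0.406) = 4.0067 °C.
Change = 4.0067 − 3.4719 = 0.53 °C.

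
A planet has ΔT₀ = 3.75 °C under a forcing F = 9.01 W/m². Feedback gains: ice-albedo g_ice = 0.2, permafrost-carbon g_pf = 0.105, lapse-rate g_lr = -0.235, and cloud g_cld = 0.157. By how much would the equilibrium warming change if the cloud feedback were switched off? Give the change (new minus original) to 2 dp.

Original: g = 0.227, ΔT = 3.75/(1−0.227) = 4.8512 °C.
Without cloud: g' = 0.07, ΔT' = 3.75/(1−0.07) = 4.0323 °C.
Change = 4.0323 − 4.8512 = -0.82 °C.

-0.82 °C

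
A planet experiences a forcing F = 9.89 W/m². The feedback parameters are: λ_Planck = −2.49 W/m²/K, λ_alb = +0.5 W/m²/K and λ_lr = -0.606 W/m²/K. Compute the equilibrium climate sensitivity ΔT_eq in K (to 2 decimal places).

Net feedback parameter λ = (−2.49) + (+0.5) + (-0.606) = -2.596 W/m²/K.
ΔT = −F/λ = −9.89/(-2.596) = 3.81 K.

3.81 K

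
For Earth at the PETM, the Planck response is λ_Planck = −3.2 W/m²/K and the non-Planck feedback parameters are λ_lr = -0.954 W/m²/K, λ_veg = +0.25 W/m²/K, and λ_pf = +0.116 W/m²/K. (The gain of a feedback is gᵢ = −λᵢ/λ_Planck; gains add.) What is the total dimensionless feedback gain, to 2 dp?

-0.18

Convert to gains: g_lr = -0.954/3.2 = -0.2981; g_veg = 0.25/3.2 = 0.07812; g_pf = 0.116/3.2 = 0.03625.
Total gain g = -0.18373.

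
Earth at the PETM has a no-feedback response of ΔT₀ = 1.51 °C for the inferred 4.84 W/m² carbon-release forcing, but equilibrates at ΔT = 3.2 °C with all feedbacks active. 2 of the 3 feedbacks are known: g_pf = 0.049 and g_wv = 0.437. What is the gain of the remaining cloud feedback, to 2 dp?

0.04

Amplification A = ΔT/ΔT₀ = 3.2/1.51 = 2.119.
Total gain g = 1 − 1/A = 1 − 1/2.119 = 0.5281.
Known gains sum to 0.049 + 0.437 = 0.486.
g_cld = 0.5281 − 0.486 = 0.04.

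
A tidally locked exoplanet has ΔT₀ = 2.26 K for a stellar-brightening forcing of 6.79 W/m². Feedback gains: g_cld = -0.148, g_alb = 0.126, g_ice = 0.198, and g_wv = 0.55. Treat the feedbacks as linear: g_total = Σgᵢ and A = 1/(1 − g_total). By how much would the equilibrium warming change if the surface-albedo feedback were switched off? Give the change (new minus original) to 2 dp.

-2.60 K

Original: g = 0.726, ΔT = 2.26/(1−0.726) = 8.2482 K.
Without surface-albedo: g' = 0.6, ΔT' = 2.26/(1−0.6) = 5.6500 K.
Change = 5.6500 − 8.2482 = -2.60 K.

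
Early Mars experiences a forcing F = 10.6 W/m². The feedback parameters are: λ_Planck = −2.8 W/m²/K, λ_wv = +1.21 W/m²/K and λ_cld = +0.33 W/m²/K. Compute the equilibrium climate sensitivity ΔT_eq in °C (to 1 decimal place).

Net feedback parameter λ = (−2.8) + (+1.21) + (+0.33) = -1.26 W/m²/K.
ΔT = −F/λ = −10.6/(-1.26) = 8.4 °C.

8.4 °C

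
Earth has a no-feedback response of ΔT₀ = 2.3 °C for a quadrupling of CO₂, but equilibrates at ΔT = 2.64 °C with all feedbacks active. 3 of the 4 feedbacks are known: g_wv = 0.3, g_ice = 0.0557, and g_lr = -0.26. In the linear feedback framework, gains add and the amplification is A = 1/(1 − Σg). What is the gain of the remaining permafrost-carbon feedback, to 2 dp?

0.03

Amplification A = ΔT/ΔT₀ = 2.64/2.3 = 1.148.
Total gain g = 1 − 1/A = 1 − 1/1.148 = 0.1289.
Known gains sum to 0.3 + 0.0557 − 0.26 = 0.0957.
g_pf = 0.1289 − 0.0957 = 0.03.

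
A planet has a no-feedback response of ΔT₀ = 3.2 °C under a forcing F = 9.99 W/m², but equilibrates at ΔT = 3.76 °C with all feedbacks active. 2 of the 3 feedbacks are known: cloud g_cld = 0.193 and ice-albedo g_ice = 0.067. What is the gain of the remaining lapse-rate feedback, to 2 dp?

Amplification A = ΔT/ΔT₀ = 3.76/3.2 = 1.175.
Total gain g = 1 − 1/A = 1 − 1/1.175 = 0.1489.
Known gains sum to 0.193 + 0.067 = 0.26.
g_lr = 0.1489 − 0.26 = -0.11.

-0.11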